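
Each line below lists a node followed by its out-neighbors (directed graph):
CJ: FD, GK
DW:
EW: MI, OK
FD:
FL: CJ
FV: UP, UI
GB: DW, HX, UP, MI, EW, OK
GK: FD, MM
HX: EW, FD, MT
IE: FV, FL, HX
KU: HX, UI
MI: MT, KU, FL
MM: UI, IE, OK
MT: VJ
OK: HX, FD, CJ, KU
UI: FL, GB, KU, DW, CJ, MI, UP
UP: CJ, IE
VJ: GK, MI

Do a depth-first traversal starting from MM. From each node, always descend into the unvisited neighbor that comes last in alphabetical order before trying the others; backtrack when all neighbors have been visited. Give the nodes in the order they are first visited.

MM -> UI -> UP -> IE -> HX -> MT -> VJ -> MI -> KU -> FL -> CJ -> GK -> FD -> EW -> OK -> FV -> GB -> DW

Visit MM
MM → UI
UI → UP
UP → IE
IE → HX
HX → MT
MT → VJ
VJ → MI
MI → KU
MI → FL
FL → CJ
CJ → GK
GK → FD
HX → EW
EW → OK
IE → FV
UI → GB
GB → DW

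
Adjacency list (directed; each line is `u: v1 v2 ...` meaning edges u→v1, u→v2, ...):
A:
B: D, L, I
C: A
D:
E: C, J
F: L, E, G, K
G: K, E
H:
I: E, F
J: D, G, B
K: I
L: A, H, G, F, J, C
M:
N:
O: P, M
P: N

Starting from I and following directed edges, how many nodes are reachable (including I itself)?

BFS from I visits: I, E, F, C, J, L, G, K, A, D, B, H
Reachable nodes: 12 of 16 total.

12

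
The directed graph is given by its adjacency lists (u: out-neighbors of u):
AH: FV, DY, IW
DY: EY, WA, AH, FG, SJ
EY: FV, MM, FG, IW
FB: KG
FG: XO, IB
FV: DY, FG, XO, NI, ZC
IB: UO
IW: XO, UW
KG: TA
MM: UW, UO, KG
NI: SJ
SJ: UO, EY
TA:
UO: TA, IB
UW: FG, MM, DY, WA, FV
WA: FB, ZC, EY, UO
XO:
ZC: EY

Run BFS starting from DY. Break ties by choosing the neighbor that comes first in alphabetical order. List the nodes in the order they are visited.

Visit DY; enqueue AH, EY, FG, SJ, WA → queue [AH, EY, FG, SJ, WA]
Visit AH; enqueue FV, IW → queue [EY, FG, SJ, WA, FV, IW]
Visit EY; enqueue MM → queue [FG, SJ, WA, FV, IW, MM]
Visit FG; enqueue IB, XO → queue [SJ, WA, FV, IW, MM, IB, XO]
Visit SJ; enqueue UO → queue [WA, FV, IW, MM, IB, XO, UO]
Visit WA; enqueue FB, ZC → queue [FV, IW, MM, IB, XO, UO, FB, ZC]
Visit FV; enqueue NI → queue [IW, MM, IB, XO, UO, FB, ZC, NI]
Visit IW; enqueue UW → queue [MM, IB, XO, UO, FB, ZC, NI, UW]
Visit MM; enqueue KG → queue [IB, XO, UO, FB, ZC, NI, UW, KG]
Visit IB → queue [XO, UO, FB, ZC, NI, UW, KG]
Visit XO → queue [UO, FB, ZC, NI, UW, KG]
Visit UO; enqueue TA → queue [FB, ZC, NI, UW, KG, TA]
Visit FB → queue [ZC, NI, UW, KG, TA]
Visit ZC → queue [NI, UW, KG, TA]
Visit NI → queue [UW, KG, TA]
Visit UW → queue [KG, TA]
Visit KG → queue [TA]
Visit TA → queue []

DY -> AH -> EY -> FG -> SJ -> WA -> FV -> IW -> MM -> IB -> XO -> UO -> FB -> ZC -> NI -> UW -> KG -> TA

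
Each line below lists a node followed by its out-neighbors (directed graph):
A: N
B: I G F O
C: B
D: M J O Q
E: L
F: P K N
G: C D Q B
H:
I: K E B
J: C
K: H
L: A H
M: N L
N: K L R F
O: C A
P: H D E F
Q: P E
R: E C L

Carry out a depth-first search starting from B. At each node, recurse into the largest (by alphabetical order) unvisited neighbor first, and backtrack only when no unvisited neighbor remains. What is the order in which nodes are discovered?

B O C A N R L H E K F P D Q M J I G

Visit B
B → O
O → C
O → A
A → N
N → R
R → L
L → H
R → E
N → K
N → F
F → P
P → D
D → Q
D → M
D → J
B → I
B → G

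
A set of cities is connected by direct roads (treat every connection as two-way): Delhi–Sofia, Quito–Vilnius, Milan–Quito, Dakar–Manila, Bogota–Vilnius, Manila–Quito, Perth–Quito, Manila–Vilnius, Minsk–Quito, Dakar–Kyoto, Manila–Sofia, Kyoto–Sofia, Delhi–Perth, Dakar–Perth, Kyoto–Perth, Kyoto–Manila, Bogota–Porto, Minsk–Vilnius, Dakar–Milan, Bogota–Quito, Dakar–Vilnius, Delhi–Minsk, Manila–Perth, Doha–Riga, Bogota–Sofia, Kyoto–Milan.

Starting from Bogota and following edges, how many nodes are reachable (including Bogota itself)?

12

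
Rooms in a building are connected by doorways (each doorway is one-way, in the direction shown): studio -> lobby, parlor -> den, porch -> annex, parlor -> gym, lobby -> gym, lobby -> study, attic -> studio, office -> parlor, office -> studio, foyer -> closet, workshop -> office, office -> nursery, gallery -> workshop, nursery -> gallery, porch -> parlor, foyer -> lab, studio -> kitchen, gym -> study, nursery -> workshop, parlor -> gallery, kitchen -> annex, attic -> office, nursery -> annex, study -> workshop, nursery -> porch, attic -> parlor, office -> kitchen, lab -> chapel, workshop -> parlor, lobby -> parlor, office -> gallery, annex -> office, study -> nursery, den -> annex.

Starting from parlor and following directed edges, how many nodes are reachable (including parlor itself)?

BFS from parlor visits: parlor, den, gallery, gym, annex, workshop, study, office, nursery, kitchen, studio, porch, lobby
Reachable nodes: 13 of 18 total.

13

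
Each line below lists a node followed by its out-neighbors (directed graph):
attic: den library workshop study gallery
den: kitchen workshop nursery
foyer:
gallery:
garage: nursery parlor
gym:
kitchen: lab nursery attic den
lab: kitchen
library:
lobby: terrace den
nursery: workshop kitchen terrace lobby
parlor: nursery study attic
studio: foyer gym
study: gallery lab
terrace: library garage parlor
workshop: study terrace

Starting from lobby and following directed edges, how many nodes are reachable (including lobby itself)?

13

BFS from lobby visits: lobby, den, terrace, kitchen, nursery, workshop, garage, library, parlor, attic, lab, study, gallery
Reachable nodes: 13 of 16 total.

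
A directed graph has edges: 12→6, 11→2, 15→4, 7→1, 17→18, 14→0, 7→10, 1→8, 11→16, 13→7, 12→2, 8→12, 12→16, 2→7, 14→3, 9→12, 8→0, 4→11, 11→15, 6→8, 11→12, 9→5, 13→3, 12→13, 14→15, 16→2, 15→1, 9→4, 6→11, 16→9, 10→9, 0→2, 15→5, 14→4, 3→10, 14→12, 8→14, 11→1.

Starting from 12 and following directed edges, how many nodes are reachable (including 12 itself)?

17

BFS from 12 visits: 12, 2, 6, 13, 16, 7, 8, 11, 3, 9, 1, 10, 0, 14, 15, 4, 5
Reachable nodes: 17 of 19 total.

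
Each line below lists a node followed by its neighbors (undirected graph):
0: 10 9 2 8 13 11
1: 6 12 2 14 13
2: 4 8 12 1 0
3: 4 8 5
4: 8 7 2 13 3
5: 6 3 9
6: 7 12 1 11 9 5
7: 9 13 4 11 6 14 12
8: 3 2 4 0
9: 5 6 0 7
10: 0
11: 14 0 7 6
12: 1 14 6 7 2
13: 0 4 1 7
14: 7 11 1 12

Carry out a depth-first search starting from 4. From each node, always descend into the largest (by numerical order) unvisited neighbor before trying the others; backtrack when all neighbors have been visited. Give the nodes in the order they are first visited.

4 -> 13 -> 7 -> 14 -> 12 -> 6 -> 11 -> 0 -> 10 -> 9 -> 5 -> 3 -> 8 -> 2 -> 1

Visit 4
4 → 13
13 → 7
7 → 14
14 → 12
12 → 6
6 → 11
11 → 0
0 → 10
0 → 9
9 → 5
5 → 3
3 → 8
8 → 2
2 → 1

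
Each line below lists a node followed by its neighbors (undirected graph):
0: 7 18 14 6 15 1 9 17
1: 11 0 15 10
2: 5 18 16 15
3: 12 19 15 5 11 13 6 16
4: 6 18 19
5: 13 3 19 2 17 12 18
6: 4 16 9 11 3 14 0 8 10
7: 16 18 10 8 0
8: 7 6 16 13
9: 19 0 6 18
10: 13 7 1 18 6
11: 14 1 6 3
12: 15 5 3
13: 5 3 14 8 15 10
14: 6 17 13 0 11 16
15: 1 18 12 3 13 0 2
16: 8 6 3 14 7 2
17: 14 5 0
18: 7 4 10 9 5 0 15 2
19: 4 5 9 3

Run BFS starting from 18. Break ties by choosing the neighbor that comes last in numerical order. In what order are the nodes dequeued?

Visit 18; enqueue 15, 10, 9, 7, 5, 4, 2, 0 → queue [15, 10, 9, 7, 5, 4, 2, 0]
Visit 15; enqueue 13, 12, 3, 1 → queue [10, 9, 7, 5, 4, 2, 0, 13, 12, 3, 1]
Visit 10; enqueue 6 → queue [9, 7, 5, 4, 2, 0, 13, 12, 3, 1, 6]
Visit 9; enqueue 19 → queue [7, 5, 4, 2, 0, 13, 12, 3, 1, 6, 19]
Visit 7; enqueue 16, 8 → queue [5, 4, 2, 0, 13, 12, 3, 1, 6, 19, 16, 8]
Visit 5; enqueue 17 → queue [4, 2, 0, 13, 12, 3, 1, 6, 19, 16, 8, 17]
Visit 4 → queue [2, 0, 13, 12, 3, 1, 6, 19, 16, 8, 17]
Visit 2 → queue [0, 13, 12, 3, 1, 6, 19, 16, 8, 17]
Visit 0; enqueue 14 → queue [13, 12, 3, 1, 6, 19, 16, 8, 17, 14]
Visit 13 → queue [12, 3, 1, 6, 19, 16, 8, 17, 14]
Visit 12 → queue [3, 1, 6, 19, 16, 8, 17, 14]
Visit 3; enqueue 11 → queue [1, 6, 19, 16, 8, 17, 14, 11]
Visit 1 → queue [6, 19, 16, 8, 17, 14, 11]
Visit 6 → queue [19, 16, 8, 17, 14, 11]
Visit 19 → queue [16, 8, 17, 14, 11]
Visit 16 → queue [8, 17, 14, 11]
Visit 8 → queue [17, 14, 11]
Visit 17 → queue [14, 11]
Visit 14 → queue [11]
Visit 11 → queue []

18 → 15 → 10 → 9 → 7 → 5 → 4 → 2 → 0 → 13 → 12 → 3 → 1 → 6 → 19 → 16 → 8 → 17 → 14 → 11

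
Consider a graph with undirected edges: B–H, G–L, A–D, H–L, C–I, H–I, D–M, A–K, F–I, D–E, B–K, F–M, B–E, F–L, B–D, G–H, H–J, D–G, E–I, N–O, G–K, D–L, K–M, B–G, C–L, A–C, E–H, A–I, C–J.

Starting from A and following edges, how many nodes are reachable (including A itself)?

BFS from A visits: A, C, D, I, K, J, L, B, E, G, M, F, H
Reachable nodes: 13 of 15 total.

13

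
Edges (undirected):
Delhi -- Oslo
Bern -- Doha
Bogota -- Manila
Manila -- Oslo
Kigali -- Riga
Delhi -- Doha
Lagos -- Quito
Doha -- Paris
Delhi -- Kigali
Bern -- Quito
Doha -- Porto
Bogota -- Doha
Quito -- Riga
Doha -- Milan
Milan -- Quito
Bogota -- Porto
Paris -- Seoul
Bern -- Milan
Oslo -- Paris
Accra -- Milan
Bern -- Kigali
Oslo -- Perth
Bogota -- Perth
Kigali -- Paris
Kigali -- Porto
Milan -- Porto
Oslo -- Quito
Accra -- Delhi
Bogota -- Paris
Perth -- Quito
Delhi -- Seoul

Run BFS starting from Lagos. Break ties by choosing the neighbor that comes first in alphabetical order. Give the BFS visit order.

Visit Lagos; enqueue Quito → queue [Quito]
Visit Quito; enqueue Bern, Milan, Oslo, Perth, Riga → queue [Bern, Milan, Oslo, Perth, Riga]
Visit Bern; enqueue Doha, Kigali → queue [Milan, Oslo, Perth, Riga, Doha, Kigali]
Visit Milan; enqueue Accra, Porto → queue [Oslo, Perth, Riga, Doha, Kigali, Accra, Porto]
Visit Oslo; enqueue Delhi, Manila, Paris → queue [Perth, Riga, Doha, Kigali, Accra, Porto, Delhi, Manila, Paris]
Visit Perth; enqueue Bogota → queue [Riga, Doha, Kigali, Accra, Porto, Delhi, Manila, Paris, Bogota]
Visit Riga → queue [Doha, Kigali, Accra, Porto, Delhi, Manila, Paris, Bogota]
Visit Doha → queue [Kigali, Accra, Porto, Delhi, Manila, Paris, Bogota]
Visit Kigali → queue [Accra, Porto, Delhi, Manila, Paris, Bogota]
Visit Accra → queue [Porto, Delhi, Manila, Paris, Bogota]
Visit Porto → queue [Delhi, Manila, Paris, Bogota]
Visit Delhi; enqueue Seoul → queue [Manila, Paris, Bogota, Seoul]
Visit Manila → queue [Paris, Bogota, Seoul]
Visit Paris → queue [Bogota, Seoul]
Visit Bogota → queue [Seoul]
Visit Seoul → queue []

Lagos -> Quito -> Bern -> Milan -> Oslo -> Perth -> Riga -> Doha -> Kigali -> Accra -> Porto -> Delhi -> Manila -> Paris -> Bogota -> Seoul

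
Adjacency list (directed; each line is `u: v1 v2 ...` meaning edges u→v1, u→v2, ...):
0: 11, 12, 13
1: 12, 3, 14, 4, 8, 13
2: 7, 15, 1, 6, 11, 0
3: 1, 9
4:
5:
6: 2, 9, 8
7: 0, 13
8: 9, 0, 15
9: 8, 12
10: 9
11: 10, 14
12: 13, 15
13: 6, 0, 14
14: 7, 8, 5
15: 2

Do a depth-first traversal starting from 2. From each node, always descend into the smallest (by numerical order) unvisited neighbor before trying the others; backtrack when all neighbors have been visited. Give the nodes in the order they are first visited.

2 -> 0 -> 11 -> 10 -> 9 -> 8 -> 15 -> 12 -> 13 -> 6 -> 14 -> 5 -> 7 -> 1 -> 3 -> 4

Visit 2
2 → 0
0 → 11
11 → 10
10 → 9
9 → 8
8 → 15
9 → 12
12 → 13
13 → 6
13 → 14
14 → 5
14 → 7
2 → 1
1 → 3
1 → 4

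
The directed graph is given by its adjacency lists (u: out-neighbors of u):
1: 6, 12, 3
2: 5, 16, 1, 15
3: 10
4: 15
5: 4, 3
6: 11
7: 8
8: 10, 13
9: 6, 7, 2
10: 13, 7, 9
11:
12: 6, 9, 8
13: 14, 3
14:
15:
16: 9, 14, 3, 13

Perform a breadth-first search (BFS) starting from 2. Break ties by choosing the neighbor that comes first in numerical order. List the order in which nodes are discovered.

Visit 2; enqueue 1, 5, 15, 16 → queue [1, 5, 15, 16]
Visit 1; enqueue 3, 6, 12 → queue [5, 15, 16, 3, 6, 12]
Visit 5; enqueue 4 → queue [15, 16, 3, 6, 12, 4]
Visit 15 → queue [16, 3, 6, 12, 4]
Visit 16; enqueue 9, 13, 14 → queue [3, 6, 12, 4, 9, 13, 14]
Visit 3; enqueue 10 → queue [6, 12, 4, 9, 13, 14, 10]
Visit 6; enqueue 11 → queue [12, 4, 9, 13, 14, 10, 11]
Visit 12; enqueue 8 → queue [4, 9, 13, 14, 10, 11, 8]
Visit 4 → queue [9, 13, 14, 10, 11, 8]
Visit 9; enqueue 7 → queue [13, 14, 10, 11, 8, 7]
Visit 13 → queue [14, 10, 11, 8, 7]
Visit 14 → queue [10, 11, 8, 7]
Visit 10 → queue [11, 8, 7]
Visit 11 → queue [8, 7]
Visit 8 → queue [7]
Visit 7 → queue []

2 -> 1 -> 5 -> 15 -> 16 -> 3 -> 6 -> 12 -> 4 -> 9 -> 13 -> 14 -> 10 -> 11 -> 8 -> 7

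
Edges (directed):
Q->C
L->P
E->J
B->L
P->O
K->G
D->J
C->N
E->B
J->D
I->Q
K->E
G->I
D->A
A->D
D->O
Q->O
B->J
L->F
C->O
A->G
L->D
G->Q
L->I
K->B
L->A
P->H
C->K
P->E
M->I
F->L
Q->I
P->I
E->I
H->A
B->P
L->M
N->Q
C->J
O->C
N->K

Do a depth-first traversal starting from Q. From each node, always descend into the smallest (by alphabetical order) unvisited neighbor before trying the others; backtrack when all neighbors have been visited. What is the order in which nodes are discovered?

Visit Q
Q → C
C → J
J → D
D → A
A → G
G → I
D → O
C → K
K → B
B → L
L → F
L → M
L → P
P → E
P → H
C → N

Q, C, J, D, A, G, I, O, K, B, L, F, M, P, E, H, N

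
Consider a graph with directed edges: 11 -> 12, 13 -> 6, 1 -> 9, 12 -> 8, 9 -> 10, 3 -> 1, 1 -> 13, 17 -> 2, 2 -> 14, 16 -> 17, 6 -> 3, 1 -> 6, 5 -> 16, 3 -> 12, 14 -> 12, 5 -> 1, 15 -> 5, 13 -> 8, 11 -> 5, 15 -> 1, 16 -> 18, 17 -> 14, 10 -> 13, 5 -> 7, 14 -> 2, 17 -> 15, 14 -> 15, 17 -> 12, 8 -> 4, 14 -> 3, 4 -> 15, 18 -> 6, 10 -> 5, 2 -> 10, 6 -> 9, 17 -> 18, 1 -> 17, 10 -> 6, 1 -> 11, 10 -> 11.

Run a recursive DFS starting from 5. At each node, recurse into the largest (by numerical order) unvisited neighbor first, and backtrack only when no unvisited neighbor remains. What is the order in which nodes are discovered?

5 16 18 6 9 10 13 8 4 15 1 17 14 12 3 2 11 7

Visit 5
5 → 16
16 → 18
18 → 6
6 → 9
9 → 10
10 → 13
13 → 8
8 → 4
4 → 15
15 → 1
1 → 17
17 → 14
14 → 12
14 → 3
14 → 2
1 → 11
5 → 7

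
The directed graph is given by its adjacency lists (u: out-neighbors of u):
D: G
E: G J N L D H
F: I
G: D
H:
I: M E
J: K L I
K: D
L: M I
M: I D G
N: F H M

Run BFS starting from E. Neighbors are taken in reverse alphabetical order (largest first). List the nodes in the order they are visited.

Visit E; enqueue N, L, J, H, G, D → queue [N, L, J, H, G, D]
Visit N; enqueue M, F → queue [L, J, H, G, D, M, F]
Visit L; enqueue I → queue [J, H, G, D, M, F, I]
Visit J; enqueue K → queue [H, G, D, M, F, I, K]
Visit H → queue [G, D, M, F, I, K]
Visit G → queue [D, M, F, I, K]
Visit D → queue [M, F, I, K]
Visit M → queue [F, I, K]
Visit F → queue [I, K]
Visit I → queue [K]
Visit K → queue []

E N L J H G D M F I K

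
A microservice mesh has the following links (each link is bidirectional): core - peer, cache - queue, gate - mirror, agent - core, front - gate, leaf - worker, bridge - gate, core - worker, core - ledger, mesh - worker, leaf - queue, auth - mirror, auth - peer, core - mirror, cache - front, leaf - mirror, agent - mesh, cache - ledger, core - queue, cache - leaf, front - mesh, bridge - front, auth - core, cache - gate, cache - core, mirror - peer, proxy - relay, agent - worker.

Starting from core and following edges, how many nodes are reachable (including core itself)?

BFS from core visits: core, worker, queue, peer, mirror, ledger, cache, auth, agent, mesh, leaf, gate, front, bridge
Reachable nodes: 14 of 16 total.

14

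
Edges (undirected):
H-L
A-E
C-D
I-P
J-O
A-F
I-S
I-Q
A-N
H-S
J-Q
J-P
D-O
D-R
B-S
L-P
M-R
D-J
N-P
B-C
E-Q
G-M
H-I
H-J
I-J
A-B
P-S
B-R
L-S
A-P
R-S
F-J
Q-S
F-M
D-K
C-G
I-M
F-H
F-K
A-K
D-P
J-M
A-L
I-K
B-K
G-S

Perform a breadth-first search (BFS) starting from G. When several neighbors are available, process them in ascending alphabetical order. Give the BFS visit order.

Visit G; enqueue C, M, S → queue [C, M, S]
Visit C; enqueue B, D → queue [M, S, B, D]
Visit M; enqueue F, I, J, R → queue [S, B, D, F, I, J, R]
Visit S; enqueue H, L, P, Q → queue [B, D, F, I, J, R, H, L, P, Q]
Visit B; enqueue A, K → queue [D, F, I, J, R, H, L, P, Q, A, K]
Visit D; enqueue O → queue [F, I, J, R, H, L, P, Q, A, K, O]
Visit F → queue [I, J, R, H, L, P, Q, A, K, O]
Visit I → queue [J, R, H, L, P, Q, A, K, O]
Visit J → queue [R, H, L, P, Q, A, K, O]
Visit R → queue [H, L, P, Q, A, K, O]
Visit H → queue [L, P, Q, A, K, O]
Visit L → queue [P, Q, A, K, O]
Visit P; enqueue N → queue [Q, A, K, O, N]
Visit Q; enqueue E → queue [A, K, O, N, E]
Visit A → queue [K, O, N, E]
Visit K → queue [O, N, E]
Visit O → queue [N, E]
Visit N → queue [E]
Visit E → queue []

G, C, M, S, B, D, F, I, J, R, H, L, P, Q, A, K, O, N, E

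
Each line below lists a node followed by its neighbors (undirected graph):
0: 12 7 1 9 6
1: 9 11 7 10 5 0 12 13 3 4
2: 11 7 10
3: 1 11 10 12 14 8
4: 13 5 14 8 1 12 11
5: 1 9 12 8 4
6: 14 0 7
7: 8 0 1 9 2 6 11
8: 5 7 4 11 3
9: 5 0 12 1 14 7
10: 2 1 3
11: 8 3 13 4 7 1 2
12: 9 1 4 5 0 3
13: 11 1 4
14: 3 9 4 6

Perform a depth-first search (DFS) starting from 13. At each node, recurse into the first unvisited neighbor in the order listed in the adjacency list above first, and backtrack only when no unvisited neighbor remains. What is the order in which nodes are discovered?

13 -> 11 -> 8 -> 5 -> 1 -> 9 -> 0 -> 12 -> 4 -> 14 -> 3 -> 10 -> 2 -> 7 -> 6

Visit 13
13 → 11
11 → 8
8 → 5
5 → 1
1 → 9
9 → 0
0 → 12
12 → 4
4 → 14
14 → 3
3 → 10
10 → 2
2 → 7
7 → 6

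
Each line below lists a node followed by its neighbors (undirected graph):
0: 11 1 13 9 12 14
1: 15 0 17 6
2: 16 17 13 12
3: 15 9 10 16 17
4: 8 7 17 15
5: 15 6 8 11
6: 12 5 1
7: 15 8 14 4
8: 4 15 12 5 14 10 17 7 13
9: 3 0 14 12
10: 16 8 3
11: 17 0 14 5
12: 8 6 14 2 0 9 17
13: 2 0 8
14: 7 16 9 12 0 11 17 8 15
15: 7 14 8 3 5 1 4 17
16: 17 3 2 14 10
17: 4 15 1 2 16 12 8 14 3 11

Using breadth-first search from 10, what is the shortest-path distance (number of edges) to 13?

2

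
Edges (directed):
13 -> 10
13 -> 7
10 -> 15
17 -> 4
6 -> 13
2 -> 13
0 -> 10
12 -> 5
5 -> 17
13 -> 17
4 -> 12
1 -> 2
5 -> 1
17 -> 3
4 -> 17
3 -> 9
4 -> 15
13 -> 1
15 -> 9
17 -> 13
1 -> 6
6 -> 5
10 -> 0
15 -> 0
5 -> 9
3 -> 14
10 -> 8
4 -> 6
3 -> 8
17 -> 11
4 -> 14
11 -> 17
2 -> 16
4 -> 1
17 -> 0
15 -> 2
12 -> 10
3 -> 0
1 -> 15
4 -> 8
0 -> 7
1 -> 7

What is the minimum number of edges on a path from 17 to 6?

2

Level 0: 17
Level 1: 0, 3, 4, 11, 13
Level 2: 1, 6, 7, 8, 9, 10, 12, 14, 15
Level 3: 2, 5
Level 4: 16
6 first appears at level 2.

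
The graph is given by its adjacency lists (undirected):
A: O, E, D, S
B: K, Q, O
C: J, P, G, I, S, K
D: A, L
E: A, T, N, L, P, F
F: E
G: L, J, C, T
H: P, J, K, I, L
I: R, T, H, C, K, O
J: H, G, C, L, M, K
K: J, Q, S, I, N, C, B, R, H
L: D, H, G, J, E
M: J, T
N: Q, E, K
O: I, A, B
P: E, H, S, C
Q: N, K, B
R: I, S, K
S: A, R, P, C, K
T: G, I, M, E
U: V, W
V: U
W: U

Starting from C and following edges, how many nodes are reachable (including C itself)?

20

BFS from C visits: C, J, P, G, I, S, K, H, L, M, E, T, R, O, A, Q, N, B, D, F
Reachable nodes: 20 of 23 total.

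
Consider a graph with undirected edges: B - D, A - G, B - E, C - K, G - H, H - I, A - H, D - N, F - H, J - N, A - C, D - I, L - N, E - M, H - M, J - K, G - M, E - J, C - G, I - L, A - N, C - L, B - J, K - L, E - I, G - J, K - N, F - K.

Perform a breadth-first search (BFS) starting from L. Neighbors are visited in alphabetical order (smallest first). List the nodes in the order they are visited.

Visit L; enqueue C, I, K, N → queue [C, I, K, N]
Visit C; enqueue A, G → queue [I, K, N, A, G]
Visit I; enqueue D, E, H → queue [K, N, A, G, D, E, H]
Visit K; enqueue F, J → queue [N, A, G, D, E, H, F, J]
Visit N → queue [A, G, D, E, H, F, J]
Visit A → queue [G, D, E, H, F, J]
Visit G; enqueue M → queue [D, E, H, F, J, M]
Visit D; enqueue B → queue [E, H, F, J, M, B]
Visit E → queue [H, F, J, M, B]
Visit H → queue [F, J, M, B]
Visit F → queue [J, M, B]
Visit J → queue [M, B]
Visit M → queue [B]
Visit B → queue []

L C I K N A G D E H F J M B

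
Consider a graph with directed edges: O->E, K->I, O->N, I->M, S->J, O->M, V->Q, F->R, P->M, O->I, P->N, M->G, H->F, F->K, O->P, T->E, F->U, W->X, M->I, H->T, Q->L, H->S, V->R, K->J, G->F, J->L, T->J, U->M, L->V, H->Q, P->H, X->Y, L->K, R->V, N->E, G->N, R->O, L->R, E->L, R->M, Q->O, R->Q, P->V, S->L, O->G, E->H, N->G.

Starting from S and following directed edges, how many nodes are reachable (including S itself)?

BFS from S visits: S, J, L, K, R, V, I, M, O, Q, G, E, N, P, F, H, U, T
Reachable nodes: 18 of 21 total.

18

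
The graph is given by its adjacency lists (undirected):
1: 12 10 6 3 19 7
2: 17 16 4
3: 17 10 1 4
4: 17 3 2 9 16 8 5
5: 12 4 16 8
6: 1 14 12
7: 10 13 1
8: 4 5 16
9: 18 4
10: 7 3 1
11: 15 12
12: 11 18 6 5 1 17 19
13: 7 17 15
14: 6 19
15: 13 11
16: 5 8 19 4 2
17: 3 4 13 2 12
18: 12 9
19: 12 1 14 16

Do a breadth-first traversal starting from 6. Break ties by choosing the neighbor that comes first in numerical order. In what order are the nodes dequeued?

6 -> 1 -> 12 -> 14 -> 3 -> 7 -> 10 -> 19 -> 5 -> 11 -> 17 -> 18 -> 4 -> 13 -> 16 -> 8 -> 15 -> 2 -> 9

Visit 6; enqueue 1, 12, 14 → queue [1, 12, 14]
Visit 1; enqueue 3, 7, 10, 19 → queue [12, 14, 3, 7, 10, 19]
Visit 12; enqueue 5, 11, 17, 18 → queue [14, 3, 7, 10, 19, 5, 11, 17, 18]
Visit 14 → queue [3, 7, 10, 19, 5, 11, 17, 18]
Visit 3; enqueue 4 → queue [7, 10, 19, 5, 11, 17, 18, 4]
Visit 7; enqueue 13 → queue [10, 19, 5, 11, 17, 18, 4, 13]
Visit 10 → queue [19, 5, 11, 17, 18, 4, 13]
Visit 19; enqueue 16 → queue [5, 11, 17, 18, 4, 13, 16]
Visit 5; enqueue 8 → queue [11, 17, 18, 4, 13, 16, 8]
Visit 11; enqueue 15 → queue [17, 18, 4, 13, 16, 8, 15]
Visit 17; enqueue 2 → queue [18, 4, 13, 16, 8, 15, 2]
Visit 18; enqueue 9 → queue [4, 13, 16, 8, 15, 2, 9]
Visit 4 → queue [13, 16, 8, 15, 2, 9]
Visit 13 → queue [16, 8, 15, 2, 9]
Visit 16 → queue [8, 15, 2, 9]
Visit 8 → queue [15, 2, 9]
Visit 15 → queue [2, 9]
Visit 2 → queue [9]
Visit 9 → queue []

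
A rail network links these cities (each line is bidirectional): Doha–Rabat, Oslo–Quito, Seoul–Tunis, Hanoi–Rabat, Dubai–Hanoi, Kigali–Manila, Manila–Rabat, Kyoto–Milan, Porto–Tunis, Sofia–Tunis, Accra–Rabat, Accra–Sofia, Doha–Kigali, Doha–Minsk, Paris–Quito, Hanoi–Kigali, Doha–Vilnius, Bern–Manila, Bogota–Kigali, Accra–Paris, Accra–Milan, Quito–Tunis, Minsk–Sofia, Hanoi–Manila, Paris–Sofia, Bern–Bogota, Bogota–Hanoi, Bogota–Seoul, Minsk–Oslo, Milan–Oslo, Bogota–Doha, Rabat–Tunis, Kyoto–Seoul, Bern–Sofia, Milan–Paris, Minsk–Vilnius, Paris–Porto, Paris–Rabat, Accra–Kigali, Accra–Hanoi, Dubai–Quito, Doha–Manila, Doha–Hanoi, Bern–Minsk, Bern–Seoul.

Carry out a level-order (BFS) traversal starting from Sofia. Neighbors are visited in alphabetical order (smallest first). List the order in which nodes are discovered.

Sofia, Accra, Bern, Minsk, Paris, Tunis, Hanoi, Kigali, Milan, Rabat, Bogota, Manila, Seoul, Doha, Oslo, Vilnius, Porto, Quito, Dubai, Kyoto

Visit Sofia; enqueue Accra, Bern, Minsk, Paris, Tunis → queue [Accra, Bern, Minsk, Paris, Tunis]
Visit Accra; enqueue Hanoi, Kigali, Milan, Rabat → queue [Bern, Minsk, Paris, Tunis, Hanoi, Kigali, Milan, Rabat]
Visit Bern; enqueue Bogota, Manila, Seoul → queue [Minsk, Paris, Tunis, Hanoi, Kigali, Milan, Rabat, Bogota, Manila, Seoul]
Visit Minsk; enqueue Doha, Oslo, Vilnius → queue [Paris, Tunis, Hanoi, Kigali, Milan, Rabat, Bogota, Manila, Seoul, Doha, Oslo, Vilnius]
Visit Paris; enqueue Porto, Quito → queue [Tunis, Hanoi, Kigali, Milan, Rabat, Bogota, Manila, Seoul, Doha, Oslo, Vilnius, Porto, Quito]
Visit Tunis → queue [Hanoi, Kigali, Milan, Rabat, Bogota, Manila, Seoul, Doha, Oslo, Vilnius, Porto, Quito]
Visit Hanoi; enqueue Dubai → queue [Kigali, Milan, Rabat, Bogota, Manila, Seoul, Doha, Oslo, Vilnius, Porto, Quito, Dubai]
Visit Kigali → queue [Milan, Rabat, Bogota, Manila, Seoul, Doha, Oslo, Vilnius, Porto, Quito, Dubai]
Visit Milan; enqueue Kyoto → queue [Rabat, Bogota, Manila, Seoul, Doha, Oslo, Vilnius, Porto, Quito, Dubai, Kyoto]
Visit Rabat → queue [Bogota, Manila, Seoul, Doha, Oslo, Vilnius, Porto, Quito, Dubai, Kyoto]
Visit Bogota → queue [Manila, Seoul, Doha, Oslo, Vilnius, Porto, Quito, Dubai, Kyoto]
Visit Manila → queue [Seoul, Doha, Oslo, Vilnius, Porto, Quito, Dubai, Kyoto]
Visit Seoul → queue [Doha, Oslo, Vilnius, Porto, Quito, Dubai, Kyoto]
Visit Doha → queue [Oslo, Vilnius, Porto, Quito, Dubai, Kyoto]
Visit Oslo → queue [Vilnius, Porto, Quito, Dubai, Kyoto]
Visit Vilnius → queue [Porto, Quito, Dubai, Kyoto]
Visit Porto → queue [Quito, Dubai, Kyoto]
Visit Quito → queue [Dubai, Kyoto]
Visit Dubai → queue [Kyoto]
Visit Kyoto → queue []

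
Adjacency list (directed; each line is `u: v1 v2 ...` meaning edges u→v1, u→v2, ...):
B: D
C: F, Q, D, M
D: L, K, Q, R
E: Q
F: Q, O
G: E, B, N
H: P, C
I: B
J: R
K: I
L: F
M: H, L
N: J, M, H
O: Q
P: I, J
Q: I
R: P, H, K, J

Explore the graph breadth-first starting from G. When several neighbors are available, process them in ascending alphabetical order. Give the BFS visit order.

Visit G; enqueue B, E, N → queue [B, E, N]
Visit B; enqueue D → queue [E, N, D]
Visit E; enqueue Q → queue [N, D, Q]
Visit N; enqueue H, J, M → queue [D, Q, H, J, M]
Visit D; enqueue K, L, R → queue [Q, H, J, M, K, L, R]
Visit Q; enqueue I → queue [H, J, M, K, L, R, I]
Visit H; enqueue C, P → queue [J, M, K, L, R, I, C, P]
Visit J → queue [M, K, L, R, I, C, P]
Visit M → queue [K, L, R, I, C, P]
Visit K → queue [L, R, I, C, P]
Visit L; enqueue F → queue [R, I, C, P, F]
Visit R → queue [I, C, P, F]
Visit I → queue [C, P, F]
Visit C → queue [P, F]
Visit P → queue [F]
Visit F; enqueue O → queue [O]
Visit O → queue []

G B E N D Q H J M K L R I C P F O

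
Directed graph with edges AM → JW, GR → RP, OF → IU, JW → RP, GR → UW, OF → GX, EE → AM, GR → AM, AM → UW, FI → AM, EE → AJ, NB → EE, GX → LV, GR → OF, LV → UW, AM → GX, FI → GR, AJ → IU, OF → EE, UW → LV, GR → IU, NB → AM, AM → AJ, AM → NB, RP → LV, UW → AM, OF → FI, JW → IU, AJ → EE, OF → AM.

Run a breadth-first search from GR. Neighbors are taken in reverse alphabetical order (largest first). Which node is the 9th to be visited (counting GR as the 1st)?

FI

Visit GR; enqueue UW, RP, OF, IU, AM → queue [UW, RP, OF, IU, AM]
Visit UW; enqueue LV → queue [RP, OF, IU, AM, LV]
Visit RP → queue [OF, IU, AM, LV]
Visit OF; enqueue GX, FI, EE → queue [IU, AM, LV, GX, FI, EE]
Visit IU → queue [AM, LV, GX, FI, EE]
Visit AM; enqueue NB, JW, AJ → queue [LV, GX, FI, EE, NB, JW, AJ]
Visit LV → queue [GX, FI, EE, NB, JW, AJ]
Visit GX → queue [FI, EE, NB, JW, AJ]
Visit FI → queue [EE, NB, JW, AJ]
Visit EE → queue [NB, JW, AJ]
Visit NB → queue [JW, AJ]
Visit JW → queue [AJ]
Visit AJ → queue []

Visit order: GR, UW, RP, OF, IU, AM, LV, GX, FI, EE, NB, JW, AJ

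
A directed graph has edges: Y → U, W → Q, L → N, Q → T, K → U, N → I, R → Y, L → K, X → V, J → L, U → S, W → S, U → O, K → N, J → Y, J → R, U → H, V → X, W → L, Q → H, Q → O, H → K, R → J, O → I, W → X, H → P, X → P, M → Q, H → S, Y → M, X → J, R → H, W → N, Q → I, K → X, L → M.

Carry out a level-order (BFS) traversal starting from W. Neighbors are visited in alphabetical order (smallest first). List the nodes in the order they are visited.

Visit W; enqueue L, N, Q, S, X → queue [L, N, Q, S, X]
Visit L; enqueue K, M → queue [N, Q, S, X, K, M]
Visit N; enqueue I → queue [Q, S, X, K, M, I]
Visit Q; enqueue H, O, T → queue [S, X, K, M, I, H, O, T]
Visit S → queue [X, K, M, I, H, O, T]
Visit X; enqueue J, P, V → queue [K, M, I, H, O, T, J, P, V]
Visit K; enqueue U → queue [M, I, H, O, T, J, P, V, U]
Visit M → queue [I, H, O, T, J, P, V, U]
Visit I → queue [H, O, T, J, P, V, U]
Visit H → queue [O, T, J, P, V, U]
Visit O → queue [T, J, P, V, U]
Visit T → queue [J, P, V, U]
Visit J; enqueue R, Y → queue [P, V, U, R, Y]
Visit P → queue [V, U, R, Y]
Visit V → queue [U, R, Y]
Visit U → queue [R, Y]
Visit R → queue [Y]
Visit Y → queue []

W L N Q S X K M I H O T J P V U R Y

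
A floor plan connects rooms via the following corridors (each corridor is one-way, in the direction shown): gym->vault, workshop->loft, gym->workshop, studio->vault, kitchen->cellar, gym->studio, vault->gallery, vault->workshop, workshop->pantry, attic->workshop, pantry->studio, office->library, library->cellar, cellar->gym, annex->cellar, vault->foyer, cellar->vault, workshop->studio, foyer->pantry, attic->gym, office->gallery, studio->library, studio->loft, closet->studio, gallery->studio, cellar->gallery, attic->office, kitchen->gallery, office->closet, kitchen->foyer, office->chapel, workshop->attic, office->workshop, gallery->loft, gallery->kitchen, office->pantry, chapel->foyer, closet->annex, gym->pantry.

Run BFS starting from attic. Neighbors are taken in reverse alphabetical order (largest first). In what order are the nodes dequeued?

attic → workshop → office → gym → studio → pantry → loft → library → gallery → closet → chapel → vault → cellar → kitchen → annex → foyer

Visit attic; enqueue workshop, office, gym → queue [workshop, office, gym]
Visit workshop; enqueue studio, pantry, loft → queue [office, gym, studio, pantry, loft]
Visit office; enqueue library, gallery, closet, chapel → queue [gym, studio, pantry, loft, library, gallery, closet, chapel]
Visit gym; enqueue vault → queue [studio, pantry, loft, library, gallery, closet, chapel, vault]
Visit studio → queue [pantry, loft, library, gallery, closet, chapel, vault]
Visit pantry → queue [loft, library, gallery, closet, chapel, vault]
Visit loft → queue [library, gallery, closet, chapel, vault]
Visit library; enqueue cellar → queue [gallery, closet, chapel, vault, cellar]
Visit gallery; enqueue kitchen → queue [closet, chapel, vault, cellar, kitchen]
Visit closet; enqueue annex → queue [chapel, vault, cellar, kitchen, annex]
Visit chapel; enqueue foyer → queue [vault, cellar, kitchen, annex, foyer]
Visit vault → queue [cellar, kitchen, annex, foyer]
Visit cellar → queue [kitchen, annex, foyer]
Visit kitchen → queue [annex, foyer]
Visit annex → queue [foyer]
Visit foyer → queue []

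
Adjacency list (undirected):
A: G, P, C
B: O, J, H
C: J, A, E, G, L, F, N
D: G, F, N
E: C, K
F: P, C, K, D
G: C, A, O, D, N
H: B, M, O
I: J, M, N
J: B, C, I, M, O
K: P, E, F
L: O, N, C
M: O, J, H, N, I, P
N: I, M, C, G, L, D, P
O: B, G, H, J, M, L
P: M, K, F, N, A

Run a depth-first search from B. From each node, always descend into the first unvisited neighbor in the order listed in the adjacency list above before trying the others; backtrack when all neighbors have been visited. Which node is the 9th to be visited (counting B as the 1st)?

Visit B
B → O
O → G
G → C
C → J
J → I
I → M
M → H
M → N
N → L
N → D
D → F
F → P
P → K
K → E
P → A

Visit order: B, O, G, C, J, I, M, H, N, L, D, F, P, K, E, A

N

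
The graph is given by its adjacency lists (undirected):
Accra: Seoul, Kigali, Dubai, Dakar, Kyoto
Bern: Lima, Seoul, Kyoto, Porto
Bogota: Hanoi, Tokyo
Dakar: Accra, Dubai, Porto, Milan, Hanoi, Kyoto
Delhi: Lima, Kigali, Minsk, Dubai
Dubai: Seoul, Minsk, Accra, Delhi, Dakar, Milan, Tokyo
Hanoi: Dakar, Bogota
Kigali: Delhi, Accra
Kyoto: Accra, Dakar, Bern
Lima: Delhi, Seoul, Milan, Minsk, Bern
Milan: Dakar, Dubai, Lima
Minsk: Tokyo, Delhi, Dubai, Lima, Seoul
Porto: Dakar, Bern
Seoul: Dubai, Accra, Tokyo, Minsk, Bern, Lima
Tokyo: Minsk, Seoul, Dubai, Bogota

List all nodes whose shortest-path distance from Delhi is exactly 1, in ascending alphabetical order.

Level 0: Delhi
Level 1: Dubai, Kigali, Lima, Minsk
Level 2: Accra, Bern, Dakar, Milan, Seoul, Tokyo
Level 3: Bogota, Hanoi, Kyoto, Porto

Dubai, Kigali, Lima, Minsk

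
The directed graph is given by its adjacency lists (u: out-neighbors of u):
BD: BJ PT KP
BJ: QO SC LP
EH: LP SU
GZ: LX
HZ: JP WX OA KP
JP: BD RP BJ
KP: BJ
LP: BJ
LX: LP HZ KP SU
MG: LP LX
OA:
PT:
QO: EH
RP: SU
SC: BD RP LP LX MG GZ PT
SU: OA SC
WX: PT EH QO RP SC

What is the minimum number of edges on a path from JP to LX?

Level 0: JP
Level 1: BD, BJ, RP
Level 2: KP, LP, PT, QO, SC, SU
Level 3: EH, GZ, LX, MG, OA
Level 4: HZ
Level 5: WX
LX first appears at level 3.

3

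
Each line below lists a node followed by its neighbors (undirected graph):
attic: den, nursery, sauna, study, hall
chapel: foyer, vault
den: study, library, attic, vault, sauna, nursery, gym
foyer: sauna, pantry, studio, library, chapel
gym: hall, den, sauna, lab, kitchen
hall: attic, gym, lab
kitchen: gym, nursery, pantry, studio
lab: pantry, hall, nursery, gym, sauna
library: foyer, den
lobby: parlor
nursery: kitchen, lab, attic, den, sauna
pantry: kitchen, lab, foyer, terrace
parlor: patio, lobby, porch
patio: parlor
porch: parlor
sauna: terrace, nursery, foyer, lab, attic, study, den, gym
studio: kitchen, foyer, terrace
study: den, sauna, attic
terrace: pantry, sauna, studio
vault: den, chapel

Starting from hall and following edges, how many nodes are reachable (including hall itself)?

16

BFS from hall visits: hall, attic, gym, lab, den, nursery, sauna, study, kitchen, pantry, library, vault, foyer, terrace, studio, chapel
Reachable nodes: 16 of 20 total.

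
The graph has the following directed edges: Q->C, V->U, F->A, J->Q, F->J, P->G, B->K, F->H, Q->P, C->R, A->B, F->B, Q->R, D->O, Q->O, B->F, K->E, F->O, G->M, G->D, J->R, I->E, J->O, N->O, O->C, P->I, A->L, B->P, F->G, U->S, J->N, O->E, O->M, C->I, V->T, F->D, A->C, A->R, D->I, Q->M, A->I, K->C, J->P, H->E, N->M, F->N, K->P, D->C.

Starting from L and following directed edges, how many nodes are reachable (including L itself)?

BFS from L visits: L
Reachable nodes: 1 of 22 total.

1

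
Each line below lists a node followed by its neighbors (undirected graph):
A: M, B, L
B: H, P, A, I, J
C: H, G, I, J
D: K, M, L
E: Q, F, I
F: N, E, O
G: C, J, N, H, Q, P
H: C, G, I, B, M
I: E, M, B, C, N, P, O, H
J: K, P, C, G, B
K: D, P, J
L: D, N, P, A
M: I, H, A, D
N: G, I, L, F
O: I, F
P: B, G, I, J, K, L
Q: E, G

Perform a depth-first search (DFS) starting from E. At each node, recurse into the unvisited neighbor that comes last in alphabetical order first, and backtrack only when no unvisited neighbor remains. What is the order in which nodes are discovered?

Visit E
E → Q
Q → G
G → P
P → L
L → N
N → I
I → O
O → F
I → M
M → H
H → C
C → J
J → K
K → D
J → B
B → A

E -> Q -> G -> P -> L -> N -> I -> O -> F -> M -> H -> C -> J -> K -> D -> B -> A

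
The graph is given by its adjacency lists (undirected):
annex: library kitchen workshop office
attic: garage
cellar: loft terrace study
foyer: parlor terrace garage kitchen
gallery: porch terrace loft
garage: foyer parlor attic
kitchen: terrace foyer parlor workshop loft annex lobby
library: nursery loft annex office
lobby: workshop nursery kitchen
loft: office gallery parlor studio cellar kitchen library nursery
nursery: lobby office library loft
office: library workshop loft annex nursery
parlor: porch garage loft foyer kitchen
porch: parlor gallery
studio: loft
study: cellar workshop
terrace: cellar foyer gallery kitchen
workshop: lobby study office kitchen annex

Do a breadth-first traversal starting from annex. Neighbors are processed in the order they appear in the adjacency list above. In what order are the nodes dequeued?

annex → library → kitchen → workshop → office → nursery → loft → terrace → foyer → parlor → lobby → study → gallery → studio → cellar → garage → porch → attic

Visit annex; enqueue library, kitchen, workshop, office → queue [library, kitchen, workshop, office]
Visit library; enqueue nursery, loft → queue [kitchen, workshop, office, nursery, loft]
Visit kitchen; enqueue terrace, foyer, parlor, lobby → queue [workshop, office, nursery, loft, terrace, foyer, parlor, lobby]
Visit workshop; enqueue study → queue [office, nursery, loft, terrace, foyer, parlor, lobby, study]
Visit office → queue [nursery, loft, terrace, foyer, parlor, lobby, study]
Visit nursery → queue [loft, terrace, foyer, parlor, lobby, study]
Visit loft; enqueue gallery, studio, cellar → queue [terrace, foyer, parlor, lobby, study, gallery, studio, cellar]
Visit terrace → queue [foyer, parlor, lobby, study, gallery, studio, cellar]
Visit foyer; enqueue garage → queue [parlor, lobby, study, gallery, studio, cellar, garage]
Visit parlor; enqueue porch → queue [lobby, study, gallery, studio, cellar, garage, porch]
Visit lobby → queue [study, gallery, studio, cellar, garage, porch]
Visit study → queue [gallery, studio, cellar, garage, porch]
Visit gallery → queue [studio, cellar, garage, porch]
Visit studio → queue [cellar, garage, porch]
Visit cellar → queue [garage, porch]
Visit garage; enqueue attic → queue [porch, attic]
Visit porch → queue [attic]
Visit attic → queue []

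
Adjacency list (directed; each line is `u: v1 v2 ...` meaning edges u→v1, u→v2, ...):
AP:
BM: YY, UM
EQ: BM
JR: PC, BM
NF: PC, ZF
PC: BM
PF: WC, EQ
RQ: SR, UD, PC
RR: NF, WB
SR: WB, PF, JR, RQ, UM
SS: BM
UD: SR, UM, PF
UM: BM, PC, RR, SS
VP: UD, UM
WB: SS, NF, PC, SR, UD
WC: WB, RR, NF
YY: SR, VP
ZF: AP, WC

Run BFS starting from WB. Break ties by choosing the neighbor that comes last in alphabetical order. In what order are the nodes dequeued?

Visit WB; enqueue UD, SS, SR, PC, NF → queue [UD, SS, SR, PC, NF]
Visit UD; enqueue UM, PF → queue [SS, SR, PC, NF, UM, PF]
Visit SS; enqueue BM → queue [SR, PC, NF, UM, PF, BM]
Visit SR; enqueue RQ, JR → queue [PC, NF, UM, PF, BM, RQ, JR]
Visit PC → queue [NF, UM, PF, BM, RQ, JR]
Visit NF; enqueue ZF → queue [UM, PF, BM, RQ, JR, ZF]
Visit UM; enqueue RR → queue [PF, BM, RQ, JR, ZF, RR]
Visit PF; enqueue WC, EQ → queue [BM, RQ, JR, ZF, RR, WC, EQ]
Visit BM; enqueue YY → queue [RQ, JR, ZF, RR, WC, EQ, YY]
Visit RQ → queue [JR, ZF, RR, WC, EQ, YY]
Visit JR → queue [ZF, RR, WC, EQ, YY]
Visit ZF; enqueue AP → queue [RR, WC, EQ, YY, AP]
Visit RR → queue [WC, EQ, YY, AP]
Visit WC → queue [EQ, YY, AP]
Visit EQ → queue [YY, AP]
Visit YY; enqueue VP → queue [AP, VP]
Visit AP → queue [VP]
Visit VP → queue []

WB UD SS SR PC NF UM PF BM RQ JR ZF RR WC EQ YY AP VP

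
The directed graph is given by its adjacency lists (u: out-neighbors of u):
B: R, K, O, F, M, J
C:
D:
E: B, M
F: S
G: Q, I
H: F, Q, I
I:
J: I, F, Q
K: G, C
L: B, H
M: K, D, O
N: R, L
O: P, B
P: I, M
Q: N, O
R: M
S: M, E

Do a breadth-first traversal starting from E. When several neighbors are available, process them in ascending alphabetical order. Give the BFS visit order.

E B M F J K O R D S I Q C G P N L H

Visit E; enqueue B, M → queue [B, M]
Visit B; enqueue F, J, K, O, R → queue [M, F, J, K, O, R]
Visit M; enqueue D → queue [F, J, K, O, R, D]
Visit F; enqueue S → queue [J, K, O, R, D, S]
Visit J; enqueue I, Q → queue [K, O, R, D, S, I, Q]
Visit K; enqueue C, G → queue [O, R, D, S, I, Q, C, G]
Visit O; enqueue P → queue [R, D, S, I, Q, C, G, P]
Visit R → queue [D, S, I, Q, C, G, P]
Visit D → queue [S, I, Q, C, G, P]
Visit S → queue [I, Q, C, G, P]
Visit I → queue [Q, C, G, P]
Visit Q; enqueue N → queue [C, G, P, N]
Visit C → queue [G, P, N]
Visit G → queue [P, N]
Visit P → queue [N]
Visit N; enqueue L → queue [L]
Visit L; enqueue H → queue [H]
Visit H → queue []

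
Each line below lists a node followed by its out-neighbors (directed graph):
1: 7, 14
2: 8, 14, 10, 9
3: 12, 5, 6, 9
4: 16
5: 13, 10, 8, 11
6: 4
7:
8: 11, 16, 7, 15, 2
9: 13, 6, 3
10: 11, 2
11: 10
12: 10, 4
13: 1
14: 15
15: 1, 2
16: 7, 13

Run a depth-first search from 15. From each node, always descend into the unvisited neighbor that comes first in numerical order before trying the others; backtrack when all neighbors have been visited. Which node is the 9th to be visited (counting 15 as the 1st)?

16

Visit 15
15 → 1
1 → 7
1 → 14
15 → 2
2 → 8
8 → 11
11 → 10
8 → 16
16 → 13
2 → 9
9 → 3
3 → 5
3 → 6
6 → 4
3 → 12

Visit order: 15, 1, 7, 14, 2, 8, 11, 10, 16, 13, 9, 3, 5, 6, 4, 12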